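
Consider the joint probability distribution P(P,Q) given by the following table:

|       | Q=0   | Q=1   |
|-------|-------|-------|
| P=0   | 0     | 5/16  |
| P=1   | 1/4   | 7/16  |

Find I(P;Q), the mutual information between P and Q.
Marginal P(P) (row sums):
  P(P=0) = 0 + 5/16 = 5/16
  P(P=1) = 1/4 + 7/16 = 11/16
Marginal P(Q) (column sums):
  P(Q=0) = 0 + 1/4 = 1/4
  P(Q=1) = 5/16 + 7/16 = 3/4

H(P) = -[(5/16)·log₂(5/16) + (11/16)·log₂(11/16)]
  = 0.5244 + 0.3716
  = 0.8960 bits
H(Q) = -[(1/4)·log₂(1/4) + (3/4)·log₂(3/4)]
  = 0.5000 + 0.3113
  = 0.8113 bits
H(P,Q) = -[(5/16)·log₂(5/16) + (1/4)·log₂(1/4) + (7/16)·log₂(7/16)]
  = 0.5244 + 0.5000 + 0.5218
  = 1.5462 bits

I(P;Q) = H(P) + H(Q) - H(P,Q)
  = 0.8960 + 0.8113 - 1.5462
  = 0.1611 bits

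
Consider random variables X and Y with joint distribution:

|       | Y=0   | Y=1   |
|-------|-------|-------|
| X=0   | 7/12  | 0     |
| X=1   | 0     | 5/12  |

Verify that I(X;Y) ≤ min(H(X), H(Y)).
Marginal P(X) (row sums):
  P(X=0) = 7/12 + 0 = 7/12
  P(X=1) = 0 + 5/12 = 5/12
Marginal P(Y) (column sums):
  P(Y=0) = 7/12 + 0 = 7/12
  P(Y=1) = 0 + 5/12 = 5/12

H(X) = -[(7/12)·log₂(7/12) + (5/12)·log₂(5/12)]
  = 0.4536 + 0.5263
  = 0.9799 bits
H(Y) = -[(7/12)·log₂(7/12) + (5/12)·log₂(5/12)]
  = 0.4536 + 0.5263
  = 0.9799 bits
H(X,Y) = -[(7/12)·log₂(7/12) + (5/12)·log₂(5/12)]
  = 0.4536 + 0.5263
  = 0.9799 bits

I(X;Y) = H(X) + H(Y) - H(X,Y)
  = 0.9799 + 0.9799 - 0.9799
  = 0.9799 bits

min(H(X), H(Y)) = min(0.9799, 0.9799) = 0.9799 bits
Since 0.9799 ≤ 0.9799, the bound is satisfied ✓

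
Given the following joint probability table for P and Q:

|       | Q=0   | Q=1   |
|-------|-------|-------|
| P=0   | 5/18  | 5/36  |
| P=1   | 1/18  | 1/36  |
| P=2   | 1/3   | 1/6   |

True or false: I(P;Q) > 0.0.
Marginal P(P) (row sums):
  P(P=0) = 5/18 + 5/36 = 5/12
  P(P=1) = 1/18 + 1/36 = 1/12
  P(P=2) = 1/3 + 1/6 = 1/2
Marginal P(Q) (column sums):
  P(Q=0) = 5/18 + 1/18 + 1/3 = 2/3
  P(Q=1) = 5/36 + 1/36 + 1/6 = 1/3

H(P) = -[(5/12)·log₂(5/12) + (1/12)·log₂(1/12) + (1/2)·log₂(1/2)]
  = 0.5263 + 0.2987 + 0.5000
  = 1.3250 bits
H(Q) = -[(2/3)·log₂(2/3) + (1/3)·log₂(1/3)]
  = 0.3900 + 0.5283
  = 0.9183 bits
H(P,Q) = -[(5/18)·log₂(5/18) + (5/36)·log₂(5/36) + (1/18)·log₂(1/18) + (1/36)·log₂(1/36) + (1/3)·log₂(1/3) + (1/6)·log₂(1/6)]
  = 0.5133 + 0.3956 + 0.2317 + 0.1436 + 0.5283 + 0.4308
  = 2.2433 bits

I(P;Q) = H(P) + H(Q) - H(P,Q)
  = 1.3250 + 0.9183 - 2.2433
  = 0.0000 bits

False. I(P;Q) = 0.0000 bits, which is ≤ 0.0 bits.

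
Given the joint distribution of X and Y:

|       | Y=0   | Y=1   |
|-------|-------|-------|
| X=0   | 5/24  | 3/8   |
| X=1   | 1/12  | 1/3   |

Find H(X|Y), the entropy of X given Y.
Marginal P(Y) (column sums):
  P(Y=0) = 5/24 + 1/12 = 7/24
  P(Y=1) = 3/8 + 1/3 = 17/24

H(X|Y) = -Σ P(X,Y)·log₂ P(X|Y), where P(X|Y) = P(X,Y) / P(Y)
  (X=0,Y=0): P(X|Y) = (5/24)/(7/24) = 5/7;  -(5/24)·log₂(5/7) = 0.1011
  (X=0,Y=1): P(X|Y) = (3/8)/(17/24) = 9/17;  -(3/8)·log₂(9/17) = 0.3441
  (X=1,Y=0): P(X|Y) = (1/12)/(7/24) = 2/7;  -(1/12)·log₂(2/7) = 0.1506
  (X=1,Y=1): P(X|Y) = (1/3)/(17/24) = 8/17;  -(1/3)·log₂(8/17) = 0.3625
H(X|Y) = 0.1011 + 0.3441 + 0.1506 + 0.3625
  = 0.9583 bits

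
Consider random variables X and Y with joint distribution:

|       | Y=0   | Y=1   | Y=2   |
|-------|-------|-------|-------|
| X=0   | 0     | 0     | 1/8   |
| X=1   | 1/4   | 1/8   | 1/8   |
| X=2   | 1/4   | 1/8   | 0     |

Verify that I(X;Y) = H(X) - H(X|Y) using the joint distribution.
Left side, from I(X;Y) = H(X) + H(Y) - H(X,Y):
Marginal P(X) (row sums):
  P(X=0) = 0 + 0 + 1/8 = 1/8
  P(X=1) = 1/4 + 1/8 + 1/8 = 1/2
  P(X=2) = 1/4 + 1/8 + 0 = 3/8
Marginal P(Y) (column sums):
  P(Y=0) = 0 + 1/4 + 1/4 = 1/2
  P(Y=1) = 0 + 1/8 + 1/8 = 1/4
  P(Y=2) = 1/8 + 1/8 + 0 = 1/4

H(X) = -[(1/8)·log₂(1/8) + (1/2)·log₂(1/2) + (3/8)·log₂(3/8)]
  = 0.3750 + 0.5000 + 0.5306
  = 1.4056 bits
H(Y) = -[(1/2)·log₂(1/2) + (1/4)·log₂(1/4) + (1/4)·log₂(1/4)]
  = 0.5000 + 0.5000 + 0.5000
  = 1.5000 bits
H(X,Y) = -[(1/8)·log₂(1/8) + (1/4)·log₂(1/4) + (1/8)·log₂(1/8) + (1/8)·log₂(1/8) + (1/4)·log₂(1/4) + (1/8)·log₂(1/8)]
  = 0.3750 + 0.5000 + 0.3750 + 0.3750 + 0.5000 + 0.3750
  = 2.5000 bits

I(X;Y) = H(X) + H(Y) - H(X,Y)
  = 1.4056 + 1.5000 - 2.5000
  = 0.4056 bits

Right side, with H(X|Y) computed directly from the conditional probabilities:
H(X|Y) = -Σ P(X,Y)·log₂ P(X|Y), where P(X|Y) = P(X,Y) / P(Y)
  (cells with P(X,Y) = 0 contribute 0)
  (X=0,Y=2): P(X|Y) = (1/8)/(1/4) = 1/2;  -(1/8)·log₂(1/2) = 0.1250
  (X=1,Y=0): P(X|Y) = (1/4)/(1/2) = 1/2;  -(1/4)·log₂(1/2) = 0.2500
  (X=1,Y=1): P(X|Y) = (1/8)/(1/4) = 1/2;  -(1/8)·log₂(1/2) = 0.1250
  (X=1,Y=2): P(X|Y) = (1/8)/(1/4) = 1/2;  -(1/8)·log₂(1/2) = 0.1250
  (X=2,Y=0): P(X|Y) = (1/4)/(1/2) = 1/2;  -(1/4)·log₂(1/2) = 0.2500
  (X=2,Y=1): P(X|Y) = (1/8)/(1/4) = 1/2;  -(1/8)·log₂(1/2) = 0.1250
H(X|Y) = 0.1250 + 0.2500 + 0.1250 + 0.1250 + 0.2500 + 0.1250
  = 1.0000 bits
H(X) - H(X|Y) = 1.4056 - 1.0000 = 0.4056 bits

Both sides equal 0.4056 bits, so I(X;Y) = H(X) - H(X|Y) ✓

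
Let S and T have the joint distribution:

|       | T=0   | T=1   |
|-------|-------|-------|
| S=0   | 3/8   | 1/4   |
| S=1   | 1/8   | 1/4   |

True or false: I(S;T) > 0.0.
Marginal P(S) (row sums):
  P(S=0) = 3/8 + 1/4 = 5/8
  P(S=1) = 1/8 + 1/4 = 3/8
Marginal P(T) (column sums):
  P(T=0) = 3/8 + 1/8 = 1/2
  P(T=1) = 1/4 + 1/4 = 1/2

H(S) = -[(5/8)·log₂(5/8) + (3/8)·log₂(3/8)]
  = 0.4238 + 0.5306
  = 0.9544 bits
H(T) = -[(1/2)·log₂(1/2) + (1/2)·log₂(1/2)]
  = 0.5000 + 0.5000
  = 1.0000 bits
H(S,T) = -[(3/8)·log₂(3/8) + (1/4)·log₂(1/4) + (1/8)·log₂(1/8) + (1/4)·log₂(1/4)]
  = 0.5306 + 0.5000 + 0.3750 + 0.5000
  = 1.9056 bits

I(S;T) = H(S) + H(T) - H(S,T)
  = 0.9544 + 1.0000 - 1.9056
  = 0.0488 bits

True. I(S;T) = 0.0488 bits, which is > 0.0 bits.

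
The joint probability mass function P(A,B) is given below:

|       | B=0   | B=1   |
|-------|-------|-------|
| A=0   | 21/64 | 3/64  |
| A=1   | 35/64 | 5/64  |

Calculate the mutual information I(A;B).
Marginal P(A) (row sums):
  P(A=0) = 21/64 + 3/64 = 3/8
  P(A=1) = 35/64 + 5/64 = 5/8
Marginal P(B) (column sums):
  P(B=0) = 21/64 + 35/64 = 7/8
  P(B=1) = 3/64 + 5/64 = 1/8

H(A) = -[(3/8)·log₂(3/8) + (5/8)·log₂(5/8)]
  = 0.5306 + 0.4238
  = 0.9544 bits
H(B) = -[(7/8)·log₂(7/8) + (1/8)·log₂(1/8)]
  = 0.1686 + 0.3750
  = 0.5436 bits
H(A,B) = -[(21/64)·log₂(21/64) + (3/64)·log₂(3/64) + (35/64)·log₂(35/64) + (5/64)·log₂(5/64)]
  = 0.5275 + 0.2070 + 0.4762 + 0.2873
  = 1.4980 bits

I(A;B) = H(A) + H(B) - H(A,B)
  = 0.9544 + 0.5436 - 1.4980
  = 0.0000 bits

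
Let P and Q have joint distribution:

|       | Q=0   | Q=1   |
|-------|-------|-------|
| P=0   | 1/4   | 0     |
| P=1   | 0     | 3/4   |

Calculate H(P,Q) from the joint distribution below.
H(P,Q) = -Σ P(P,Q) log₂ P(P,Q), summed over the non-zero cells:
H(P,Q) = -[(1/4)·log₂(1/4) + (3/4)·log₂(3/4)]
  = 0.5000 + 0.3113
  = 0.8113 bits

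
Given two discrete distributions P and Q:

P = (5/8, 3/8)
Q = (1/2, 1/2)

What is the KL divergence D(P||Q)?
D(P||Q) = Σ P(i) log₂(P(i)/Q(i))
  i=0: (5/8) × log₂((5/8)/(1/2)) = (5/8) × log₂(5/4) = 0.2012
  i=1: (3/8) × log₂((3/8)/(1/2)) = (3/8) × log₂(3/4) = -0.1556
D(P||Q) = 0.2012 - 0.1556
  = 0.0456 bits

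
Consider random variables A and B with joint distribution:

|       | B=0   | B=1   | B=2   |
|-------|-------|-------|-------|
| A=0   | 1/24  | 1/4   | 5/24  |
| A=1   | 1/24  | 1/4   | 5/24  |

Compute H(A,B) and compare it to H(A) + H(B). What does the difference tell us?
Marginal P(A) (row sums):
  P(A=0) = 1/24 + 1/4 + 5/24 = 1/2
  P(A=1) = 1/24 + 1/4 + 5/24 = 1/2
Marginal P(B) (column sums):
  P(B=0) = 1/24 + 1/24 = 1/12
  P(B=1) = 1/4 + 1/4 = 1/2
  P(B=2) = 5/24 + 5/24 = 5/12

H(A,B) = -[(1/24)·log₂(1/24) + (1/4)·log₂(1/4) + (5/24)·log₂(5/24) + (1/24)·log₂(1/24) + (1/4)·log₂(1/4) + (5/24)·log₂(5/24)]
  = 0.1910 + 0.5000 + 0.4715 + 0.1910 + 0.5000 + 0.4715
  = 2.3250 bits
H(A) = -[(1/2)·log₂(1/2) + (1/2)·log₂(1/2)]
  = 0.5000 + 0.5000
  = 1.0000 bits
H(B) = -[(1/12)·log₂(1/12) + (1/2)·log₂(1/2) + (5/12)·log₂(5/12)]
  = 0.2987 + 0.5000 + 0.5263
  = 1.3250 bits

H(A) + H(B) = 1.0000 + 1.3250 = 2.3250 bits
Difference: H(A) + H(B) - H(A,B) = 2.3250 - 2.3250 = 0.0000 bits = I(A;B)

The difference is the mutual information; it is 0 here, so A and B are independent (the joint entropy equals the sum of the marginal entropies).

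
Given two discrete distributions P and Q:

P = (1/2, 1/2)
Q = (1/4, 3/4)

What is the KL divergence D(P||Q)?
D(P||Q) = Σ P(i) log₂(P(i)/Q(i))
  i=0: (1/2) × log₂((1/2)/(1/4)) = (1/2) × log₂(2) = 0.5000
  i=1: (1/2) × log₂((1/2)/(3/4)) = (1/2) × log₂(2/3) = -0.2925
D(P||Q) = 0.5000 - 0.2925
  = 0.2075 bits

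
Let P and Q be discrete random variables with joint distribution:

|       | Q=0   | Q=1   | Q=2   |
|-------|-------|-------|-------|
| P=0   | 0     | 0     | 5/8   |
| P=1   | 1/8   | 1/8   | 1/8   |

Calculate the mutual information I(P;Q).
Marginal P(P) (row sums):
  P(P=0) = 0 + 0 + 5/8 = 5/8
  P(P=1) = 1/8 + 1/8 + 1/8 = 3/8
Marginal P(Q) (column sums):
  P(Q=0) = 0 + 1/8 = 1/8
  P(Q=1) = 0 + 1/8 = 1/8
  P(Q=2) = 5/8 + 1/8 = 3/4

H(P) = -[(5/8)·log₂(5/8) + (3/8)·log₂(3/8)]
  = 0.4238 + 0.5306
  = 0.9544 bits
H(Q) = -[(1/8)·log₂(1/8) + (1/8)·log₂(1/8) + (3/4)·log₂(3/4)]
  = 0.3750 + 0.3750 + 0.3113
  = 1.0613 bits
H(P,Q) = -[(5/8)·log₂(5/8) + (1/8)·log₂(1/8) + (1/8)·log₂(1/8) + (1/8)·log₂(1/8)]
  = 0.4238 + 0.3750 + 0.3750 + 0.3750
  = 1.5488 bits

I(P;Q) = H(P) + H(Q) - H(P,Q)
  = 0.9544 + 1.0613 - 1.5488
  = 0.4669 bits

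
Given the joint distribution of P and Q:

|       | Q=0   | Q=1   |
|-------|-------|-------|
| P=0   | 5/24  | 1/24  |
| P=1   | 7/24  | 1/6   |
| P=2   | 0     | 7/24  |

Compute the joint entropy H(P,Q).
H(P,Q) = -Σ P(P,Q) log₂ P(P,Q), summed over the non-zero cells:
H(P,Q) = -[(5/24)·log₂(5/24) + (1/24)·log₂(1/24) + (7/24)·log₂(7/24) + (1/6)·log₂(1/6) + (7/24)·log₂(7/24)]
  = 0.4715 + 0.1910 + 0.5185 + 0.4308 + 0.5185
  = 2.1303 bits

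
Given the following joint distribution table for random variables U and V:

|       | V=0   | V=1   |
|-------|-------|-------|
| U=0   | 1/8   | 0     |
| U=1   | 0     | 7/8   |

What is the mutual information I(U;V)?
Marginal P(U) (row sums):
  P(U=0) = 1/8 + 0 = 1/8
  P(U=1) = 0 + 7/8 = 7/8
Marginal P(V) (column sums):
  P(V=0) = 1/8 + 0 = 1/8
  P(V=1) = 0 + 7/8 = 7/8

H(U) = -[(1/8)·log₂(1/8) + (7/8)·log₂(7/8)]
  = 0.3750 + 0.1686
  = 0.5436 bits
H(V) = -[(1/8)·log₂(1/8) + (7/8)·log₂(7/8)]
  = 0.3750 + 0.1686
  = 0.5436 bits
H(U,V) = -[(1/8)·log₂(1/8) + (7/8)·log₂(7/8)]
  = 0.3750 + 0.1686
  = 0.5436 bits

I(U;V) = H(U) + H(V) - H(U,V)
  = 0.5436 + 0.5436 - 0.5436
  = 0.5436 bits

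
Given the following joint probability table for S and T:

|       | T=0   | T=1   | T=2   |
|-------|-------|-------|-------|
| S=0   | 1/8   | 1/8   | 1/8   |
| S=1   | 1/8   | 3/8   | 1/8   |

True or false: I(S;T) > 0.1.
Marginal P(S) (row sums):
  P(S=0) = 1/8 + 1/8 + 1/8 = 3/8
  P(S=1) = 1/8 + 3/8 + 1/8 = 5/8
Marginal P(T) (column sums):
  P(T=0) = 1/8 + 1/8 = 1/4
  P(T=1) = 1/8 + 3/8 = 1/2
  P(T=2) = 1/8 + 1/8 = 1/4

H(S) = -[(3/8)·log₂(3/8) + (5/8)·log₂(5/8)]
  = 0.5306 + 0.4238
  = 0.9544 bits
H(T) = -[(1/4)·log₂(1/4) + (1/2)·log₂(1/2) + (1/4)·log₂(1/4)]
  = 0.5000 + 0.5000 + 0.5000
  = 1.5000 bits
H(S,T) = -[(1/8)·log₂(1/8) + (1/8)·log₂(1/8) + (1/8)·log₂(1/8) + (1/8)·log₂(1/8) + (3/8)·log₂(3/8) + (1/8)·log₂(1/8)]
  = 0.3750 + 0.3750 + 0.3750 + 0.3750 + 0.5306 + 0.3750
  = 2.4056 bits

I(S;T) = H(S) + H(T) - H(S,T)
  = 0.9544 + 1.5000 - 2.4056
  = 0.0488 bits

False. I(S;T) = 0.0488 bits, which is ≤ 0.1 bits.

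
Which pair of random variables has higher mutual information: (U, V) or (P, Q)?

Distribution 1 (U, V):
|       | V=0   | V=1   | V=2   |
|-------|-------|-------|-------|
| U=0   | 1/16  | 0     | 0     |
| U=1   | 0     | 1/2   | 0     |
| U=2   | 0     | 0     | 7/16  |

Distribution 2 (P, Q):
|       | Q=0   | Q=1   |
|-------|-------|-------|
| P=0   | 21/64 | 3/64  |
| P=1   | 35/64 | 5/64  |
Distribution 1 (U, V):
Marginal P(U) (row sums):
  P(U=0) = 1/16 + 0 + 0 = 1/16
  P(U=1) = 0 + 1/2 + 0 = 1/2
  P(U=2) = 0 + 0 + 7/16 = 7/16
Marginal P(V) (column sums):
  P(V=0) = 1/16 + 0 + 0 = 1/16
  P(V=1) = 0 + 1/2 + 0 = 1/2
  P(V=2) = 0 + 0 + 7/16 = 7/16

H(U) = -[(1/16)·log₂(1/16) + (1/2)·log₂(1/2) + (7/16)·log₂(7/16)]
  = 0.2500 + 0.5000 + 0.5218
  = 1.2718 bits
H(V) = -[(1/16)·log₂(1/16) + (1/2)·log₂(1/2) + (7/16)·log₂(7/16)]
  = 0.2500 + 0.5000 + 0.5218
  = 1.2718 bits
H(U,V) = -[(1/16)·log₂(1/16) + (1/2)·log₂(1/2) + (7/16)·log₂(7/16)]
  = 0.2500 + 0.5000 + 0.5218
  = 1.2718 bits

I(U;V) = H(U) + H(V) - H(U,V)
  = 1.2718 + 1.2718 - 1.2718
  = 1.2718 bits

Distribution 2 (P, Q):
Marginal P(P) (row sums):
  P(P=0) = 21/64 + 3/64 = 3/8
  P(P=1) = 35/64 + 5/64 = 5/8
Marginal P(Q) (column sums):
  P(Q=0) = 21/64 + 35/64 = 7/8
  P(Q=1) = 3/64 + 5/64 = 1/8

H(P) = -[(3/8)·log₂(3/8) + (5/8)·log₂(5/8)]
  = 0.5306 + 0.4238
  = 0.9544 bits
H(Q) = -[(7/8)·log₂(7/8) + (1/8)·log₂(1/8)]
  = 0.1686 + 0.3750
  = 0.5436 bits
H(P,Q) = -[(21/64)·log₂(21/64) + (3/64)·log₂(3/64) + (35/64)·log₂(35/64) + (5/64)·log₂(5/64)]
  = 0.5275 + 0.2070 + 0.4762 + 0.2873
  = 1.4980 bits

I(P;Q) = H(P) + H(Q) - H(P,Q)
  = 0.9544 + 0.5436 - 1.4980
  = 0.0000 bits

I(U;V) = 1.2718 bits > I(P;Q) = 0.0000 bits, so (U, V) has the higher mutual information (stronger dependence).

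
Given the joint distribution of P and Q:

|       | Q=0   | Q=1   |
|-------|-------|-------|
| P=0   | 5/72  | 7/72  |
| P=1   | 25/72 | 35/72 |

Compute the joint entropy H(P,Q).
H(P,Q) = -Σ P(P,Q) log₂ P(P,Q), summed over the non-zero cells:
H(P,Q) = -[(5/72)·log₂(5/72) + (7/72)·log₂(7/72) + (25/72)·log₂(25/72) + (35/72)·log₂(35/72)]
  = 0.2672 + 0.3269 + 0.5299 + 0.5059
  = 1.6299 bits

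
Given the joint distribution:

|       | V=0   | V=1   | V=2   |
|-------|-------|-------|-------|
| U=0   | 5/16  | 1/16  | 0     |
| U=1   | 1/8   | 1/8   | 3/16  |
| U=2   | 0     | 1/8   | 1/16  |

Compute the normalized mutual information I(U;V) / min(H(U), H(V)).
Marginal P(U) (row sums):
  P(U=0) = 5/16 + 1/16 + 0 = 3/8
  P(U=1) = 1/8 + 1/8 + 3/16 = 7/16
  P(U=2) = 0 + 1/8 + 1/16 = 3/16
Marginal P(V) (column sums):
  P(V=0) = 5/16 + 1/8 + 0 = 7/16
  P(V=1) = 1/16 + 1/8 + 1/8 = 5/16
  P(V=2) = 0 + 3/16 + 1/16 = 1/4

H(U) = -[(3/8)·log₂(3/8) + (7/16)·log₂(7/16) + (3/16)·log₂(3/16)]
  = 0.5306 + 0.5218 + 0.4528
  = 1.5052 bits
H(V) = -[(7/16)·log₂(7/16) + (5/16)·log₂(5/16) + (1/4)·log₂(1/4)]
  = 0.5218 + 0.5244 + 0.5000
  = 1.5462 bits
H(U,V) = -[(5/16)·log₂(5/16) + (1/16)·log₂(1/16) + (1/8)·log₂(1/8) + (1/8)·log₂(1/8) + (3/16)·log₂(3/16) + (1/8)·log₂(1/8) + (1/16)·log₂(1/16)]
  = 0.5244 + 0.2500 + 0.3750 + 0.3750 + 0.4528 + 0.3750 + 0.2500
  = 2.6022 bits

I(U;V) = H(U) + H(V) - H(U,V)
  = 1.5052 + 1.5462 - 2.6022
  = 0.4492 bits

min(H(U), H(V)) = min(1.5052, 1.5462) = 1.5052 bits
Normalized MI = 0.4492 / 1.5052 = 0.2984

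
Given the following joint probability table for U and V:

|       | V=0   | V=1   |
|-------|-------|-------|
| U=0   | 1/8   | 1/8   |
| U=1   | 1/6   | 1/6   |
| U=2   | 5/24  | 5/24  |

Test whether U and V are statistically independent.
Marginal P(U) (row sums):
  P(U=0) = 1/8 + 1/8 = 1/4
  P(U=1) = 1/6 + 1/6 = 1/3
  P(U=2) = 5/24 + 5/24 = 5/12
Marginal P(V) (column sums):
  P(V=0) = 1/8 + 1/6 + 5/24 = 1/2
  P(V=1) = 1/8 + 1/6 + 5/24 = 1/2

U and V are independent iff P(U=i,V=j) = P(U=i)·P(V=j) for every cell.
  P(U=0)·P(V=0) = 1/4 × 1/2 = 1/8 = P(U=0,V=0) ✓
  P(U=0)·P(V=1) = 1/4 × 1/2 = 1/8 = P(U=0,V=1) ✓
  P(U=1)·P(V=0) = 1/3 × 1/2 = 1/6 = P(U=1,V=0) ✓
  P(U=1)·P(V=1) = 1/3 × 1/2 = 1/6 = P(U=1,V=1) ✓
  P(U=2)·P(V=0) = 5/12 × 1/2 = 5/24 = P(U=2,V=0) ✓
  P(U=2)·P(V=1) = 5/12 × 1/2 = 5/24 = P(U=2,V=1) ✓

Yes, U and V are independent: every cell factors, so I(U;V) = 0 bits.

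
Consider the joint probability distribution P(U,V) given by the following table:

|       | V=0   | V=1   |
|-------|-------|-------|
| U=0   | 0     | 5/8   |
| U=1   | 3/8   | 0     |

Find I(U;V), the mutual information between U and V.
Marginal P(U) (row sums):
  P(U=0) = 0 + 5/8 = 5/8
  P(U=1) = 3/8 + 0 = 3/8
Marginal P(V) (column sums):
  P(V=0) = 0 + 3/8 = 3/8
  P(V=1) = 5/8 + 0 = 5/8

H(U) = -[(5/8)·log₂(5/8) + (3/8)·log₂(3/8)]
  = 0.4238 + 0.5306
  = 0.9544 bits
H(V) = -[(3/8)·log₂(3/8) + (5/8)·log₂(5/8)]
  = 0.5306 + 0.4238
  = 0.9544 bits
H(U,V) = -[(5/8)·log₂(5/8) + (3/8)·log₂(3/8)]
  = 0.4238 + 0.5306
  = 0.9544 bits

I(U;V) = H(U) + H(V) - H(U,V)
  = 0.9544 + 0.9544 - 0.9544
  = 0.9544 bits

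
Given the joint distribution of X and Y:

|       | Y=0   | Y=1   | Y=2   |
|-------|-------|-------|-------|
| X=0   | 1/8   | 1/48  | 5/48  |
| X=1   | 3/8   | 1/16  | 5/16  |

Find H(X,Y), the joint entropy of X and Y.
H(X,Y) = -Σ P(X,Y) log₂ P(X,Y), summed over the non-zero cells:
H(X,Y) = -[(1/8)·log₂(1/8) + (1/48)·log₂(1/48) + (5/48)·log₂(5/48) + (3/8)·log₂(3/8) + (1/16)·log₂(1/16) + (5/16)·log₂(5/16)]
  = 0.3750 + 0.1164 + 0.3399 + 0.5306 + 0.2500 + 0.5244
  = 2.1363 bits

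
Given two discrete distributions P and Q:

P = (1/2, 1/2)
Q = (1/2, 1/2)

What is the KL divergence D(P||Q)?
D(P||Q) = Σ P(i) log₂(P(i)/Q(i))
  i=0: (1/2) × log₂((1/2)/(1/2)) = (1/2) × log₂(1) = 0.0000
  i=1: (1/2) × log₂((1/2)/(1/2)) = (1/2) × log₂(1) = 0.0000
D(P||Q) = 0.0000 + 0.0000
  = 0.0000 bits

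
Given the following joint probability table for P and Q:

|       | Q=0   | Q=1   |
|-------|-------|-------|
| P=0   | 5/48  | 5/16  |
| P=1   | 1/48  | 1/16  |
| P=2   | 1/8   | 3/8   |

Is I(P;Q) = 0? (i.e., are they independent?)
Marginal P(P) (row sums):
  P(P=0) = 5/48 + 5/16 = 5/12
  P(P=1) = 1/48 + 1/16 = 1/12
  P(P=2) = 1/8 + 3/8 = 1/2
Marginal P(Q) (column sums):
  P(Q=0) = 5/48 + 1/48 + 1/8 = 1/4
  P(Q=1) = 5/16 + 1/16 + 3/8 = 3/4

P and Q are independent iff P(P=i,Q=j) = P(P=i)·P(Q=j) for every cell.
  P(P=0)·P(Q=0) = 5/12 × 1/4 = 5/48 = P(P=0,Q=0) ✓
  P(P=0)·P(Q=1) = 5/12 × 3/4 = 5/16 = P(P=0,Q=1) ✓
  P(P=1)·P(Q=0) = 1/12 × 1/4 = 1/48 = P(P=1,Q=0) ✓
  P(P=1)·P(Q=1) = 1/12 × 3/4 = 1/16 = P(P=1,Q=1) ✓
  P(P=2)·P(Q=0) = 1/2 × 1/4 = 1/8 = P(P=2,Q=0) ✓
  P(P=2)·P(Q=1) = 1/2 × 3/4 = 3/8 = P(P=2,Q=1) ✓

Yes, P and Q are independent: every cell factors, so I(P;Q) = 0 bits.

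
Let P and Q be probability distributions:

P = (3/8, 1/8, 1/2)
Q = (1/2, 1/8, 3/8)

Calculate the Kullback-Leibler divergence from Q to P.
D(P||Q) = Σ P(i) log₂(P(i)/Q(i))
  i=0: (3/8) × log₂((3/8)/(1/2)) = (3/8) × log₂(3/4) = -0.1556
  i=1: (1/8) × log₂((1/8)/(1/8)) = (1/8) × log₂(1) = 0.0000
  i=2: (1/2) × log₂((1/2)/(3/8)) = (1/2) × log₂(4/3) = 0.2075
D(P||Q) = -0.1556 + 0.0000 + 0.2075
  = 0.0519 bits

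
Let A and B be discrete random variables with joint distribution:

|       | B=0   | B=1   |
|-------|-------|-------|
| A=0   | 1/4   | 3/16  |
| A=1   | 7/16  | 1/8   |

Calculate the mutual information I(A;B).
Marginal P(A) (row sums):
  P(A=0) = 1/4 + 3/16 = 7/16
  P(A=1) = 7/16 + 1/8 = 9/16
Marginal P(B) (column sums):
  P(B=0) = 1/4 + 7/16 = 11/16
  P(B=1) = 3/16 + 1/8 = 5/16

H(A) = -[(7/16)·log₂(7/16) + (9/16)·log₂(9/16)]
  = 0.5218 + 0.4669
  = 0.9887 bits
H(B) = -[(11/16)·log₂(11/16) + (5/16)·log₂(5/16)]
  = 0.3716 + 0.5244
  = 0.8960 bits
H(A,B) = -[(1/4)·log₂(1/4) + (3/16)·log₂(3/16) + (7/16)·log₂(7/16) + (1/8)·log₂(1/8)]
  = 0.5000 + 0.4528 + 0.5218 + 0.3750
  = 1.8496 bits

I(A;B) = H(A) + H(B) - H(A,B)
  = 0.9887 + 0.8960 - 1.8496
  = 0.0351 bits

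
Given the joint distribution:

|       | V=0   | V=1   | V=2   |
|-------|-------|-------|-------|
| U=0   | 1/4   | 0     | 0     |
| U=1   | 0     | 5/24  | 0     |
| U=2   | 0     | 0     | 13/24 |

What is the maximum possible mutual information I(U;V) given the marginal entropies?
The upper bound on mutual information is I(U;V) ≤ min(H(U), H(V)).

Marginal P(U) (row sums):
  P(U=0) = 1/4 + 0 + 0 = 1/4
  P(U=1) = 0 + 5/24 + 0 = 5/24
  P(U=2) = 0 + 0 + 13/24 = 13/24
Marginal P(V) (column sums):
  P(V=0) = 1/4 + 0 + 0 = 1/4
  P(V=1) = 0 + 5/24 + 0 = 5/24
  P(V=2) = 0 + 0 + 13/24 = 13/24

H(U) = -[(1/4)·log₂(1/4) + (5/24)·log₂(5/24) + (13/24)·log₂(13/24)]
  = 0.5000 + 0.4715 + 0.4791
  = 1.4506 bits
H(V) = -[(1/4)·log₂(1/4) + (5/24)·log₂(5/24) + (13/24)·log₂(13/24)]
  = 0.5000 + 0.4715 + 0.4791
  = 1.4506 bits

Maximum possible I(U;V) = min(1.4506, 1.4506) = 1.4506 bits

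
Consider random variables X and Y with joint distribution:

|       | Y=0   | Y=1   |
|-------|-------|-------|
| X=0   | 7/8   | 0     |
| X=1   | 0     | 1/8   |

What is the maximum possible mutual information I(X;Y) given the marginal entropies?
The upper bound on mutual information is I(X;Y) ≤ min(H(X), H(Y)).

Marginal P(X) (row sums):
  P(X=0) = 7/8 + 0 = 7/8
  P(X=1) = 0 + 1/8 = 1/8
Marginal P(Y) (column sums):
  P(Y=0) = 7/8 + 0 = 7/8
  P(Y=1) = 0 + 1/8 = 1/8

H(X) = -[(7/8)·log₂(7/8) + (1/8)·log₂(1/8)]
  = 0.1686 + 0.3750
  = 0.5436 bits
H(Y) = -[(7/8)·log₂(7/8) + (1/8)·log₂(1/8)]
  = 0.1686 + 0.3750
  = 0.5436 bits

Maximum possible I(X;Y) = min(0.5436, 0.5436) = 0.5436 bits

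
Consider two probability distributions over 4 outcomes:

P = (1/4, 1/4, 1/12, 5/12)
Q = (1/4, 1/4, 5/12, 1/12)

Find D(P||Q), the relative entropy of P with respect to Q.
D(P||Q) = Σ P(i) log₂(P(i)/Q(i))
  i=0: (1/4) × log₂((1/4)/(1/4)) = (1/4) × log₂(1) = 0.0000
  i=1: (1/4) × log₂((1/4)/(1/4)) = (1/4) × log₂(1) = 0.0000
  i=2: (1/12) × log₂((1/12)/(5/12)) = (1/12) × log₂(1/5) = -0.1935
  i=3: (5/12) × log₂((5/12)/(1/12)) = (5/12) × log₂(5) = 0.9675
D(P||Q) = 0.0000 + 0.0000 - 0.1935 + 0.9675
  = 0.7740 bits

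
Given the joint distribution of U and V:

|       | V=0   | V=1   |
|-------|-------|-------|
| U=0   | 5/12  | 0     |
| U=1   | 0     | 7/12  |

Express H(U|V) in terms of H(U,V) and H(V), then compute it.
H(U|V) = H(U,V) - H(V)

Marginal P(V) (column sums):
  P(V=0) = 5/12 + 0 = 5/12
  P(V=1) = 0 + 7/12 = 7/12

H(U,V) = -[(5/12)·log₂(5/12) + (7/12)·log₂(7/12)]
  = 0.5263 + 0.4536
  = 0.9799 bits
H(V) = -[(5/12)·log₂(5/12) + (7/12)·log₂(7/12)]
  = 0.5263 + 0.4536
  = 0.9799 bits

H(U|V) = 0.9799 - 0.9799 = 0.0000 bits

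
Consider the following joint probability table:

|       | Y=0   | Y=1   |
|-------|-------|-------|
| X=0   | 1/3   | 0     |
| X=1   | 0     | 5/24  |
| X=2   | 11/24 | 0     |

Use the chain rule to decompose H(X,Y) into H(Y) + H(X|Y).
By the chain rule: H(X,Y) = H(Y) + H(X|Y)

Marginal P(Y) (column sums):
  P(Y=0) = 1/3 + 0 + 11/24 = 19/24
  P(Y=1) = 0 + 5/24 + 0 = 5/24
H(Y) = -[(19/24)·log₂(19/24) + (5/24)·log₂(5/24)]
  = 0.2668 + 0.4715
  = 0.7383 bits
H(X|Y) = -Σ P(X,Y)·log₂ P(X|Y), where P(X|Y) = P(X,Y) / P(Y)
  (cells with P(X,Y) = 0 contribute 0)
  (X=0,Y=0): P(X|Y) = (1/3)/(19/24) = 8/19;  -(1/3)·log₂(8/19) = 0.4160
  (X=1,Y=1): P(X|Y) = (5/24)/(5/24) = 1;  -(5/24)·log₂(1) = 0.0000
  (X=2,Y=0): P(X|Y) = (11/24)/(19/24) = 11/19;  -(11/24)·log₂(11/19) = 0.3614
H(X|Y) = 0.4160 + 0.0000 + 0.3614
  = 0.7774 bits

H(X,Y) = H(Y) + H(X|Y) = 0.7383 + 0.7774 = 1.5157 bits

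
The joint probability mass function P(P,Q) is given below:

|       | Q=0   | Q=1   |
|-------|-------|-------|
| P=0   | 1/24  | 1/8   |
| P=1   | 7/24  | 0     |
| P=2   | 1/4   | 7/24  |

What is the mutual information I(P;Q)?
Marginal P(P) (row sums):
  P(P=0) = 1/24 + 1/8 = 1/6
  P(P=1) = 7/24 + 0 = 7/24
  P(P=2) = 1/4 + 7/24 = 13/24
Marginal P(Q) (column sums):
  P(Q=0) = 1/24 + 7/24 + 1/4 = 7/12
  P(Q=1) = 1/8 + 0 + 7/24 = 5/12

H(P) = -[(1/6)·log₂(1/6) + (7/24)·log₂(7/24) + (13/24)·log₂(13/24)]
  = 0.4308 + 0.5185 + 0.4791
  = 1.4284 bits
H(Q) = -[(7/12)·log₂(7/12) + (5/12)·log₂(5/12)]
  = 0.4536 + 0.5263
  = 0.9799 bits
H(P,Q) = -[(1/24)·log₂(1/24) + (1/8)·log₂(1/8) + (7/24)·log₂(7/24) + (1/4)·log₂(1/4) + (7/24)·log₂(7/24)]
  = 0.1910 + 0.3750 + 0.5185 + 0.5000 + 0.5185
  = 2.1030 bits

I(P;Q) = H(P) + H(Q) - H(P,Q)
  = 1.4284 + 0.9799 - 2.1030
  = 0.3053 bits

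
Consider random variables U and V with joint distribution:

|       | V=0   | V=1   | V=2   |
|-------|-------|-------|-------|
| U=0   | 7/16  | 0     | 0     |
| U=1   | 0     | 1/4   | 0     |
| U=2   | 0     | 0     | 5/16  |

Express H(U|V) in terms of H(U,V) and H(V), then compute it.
H(U|V) = H(U,V) - H(V)

Marginal P(V) (column sums):
  P(V=0) = 7/16 + 0 + 0 = 7/16
  P(V=1) = 0 + 1/4 + 0 = 1/4
  P(V=2) = 0 + 0 + 5/16 = 5/16

H(U,V) = -[(7/16)·log₂(7/16) + (1/4)·log₂(1/4) + (5/16)·log₂(5/16)]
  = 0.5218 + 0.5000 + 0.5244
  = 1.5462 bits
H(V) = -[(7/16)·log₂(7/16) + (1/4)·log₂(1/4) + (5/16)·log₂(5/16)]
  = 0.5218 + 0.5000 + 0.5244
  = 1.5462 bits

H(U|V) = 1.5462 - 1.5462 = 0.0000 bits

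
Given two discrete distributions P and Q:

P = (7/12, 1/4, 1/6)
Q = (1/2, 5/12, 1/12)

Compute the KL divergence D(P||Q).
D(P||Q) = Σ P(i) log₂(P(i)/Q(i))
  i=0: (7/12) × log₂((7/12)/(1/2)) = (7/12) × log₂(7/6) = 0.1297
  i=1: (1/4) × log₂((1/4)/(5/12)) = (1/4) × log₂(3/5) = -0.1842
  i=2: (1/6) × log₂((1/6)/(1/12)) = (1/6) × log₂(2) = 0.1667
D(P||Q) = 0.1297 - 0.1842 + 0.1667
  = 0.1122 bits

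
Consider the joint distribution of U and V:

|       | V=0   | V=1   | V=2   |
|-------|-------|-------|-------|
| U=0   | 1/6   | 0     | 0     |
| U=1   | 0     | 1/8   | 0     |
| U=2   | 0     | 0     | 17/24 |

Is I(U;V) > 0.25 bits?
Marginal P(U) (row sums):
  P(U=0) = 1/6 + 0 + 0 = 1/6
  P(U=1) = 0 + 1/8 + 0 = 1/8
  P(U=2) = 0 + 0 + 17/24 = 17/24
Marginal P(V) (column sums):
  P(V=0) = 1/6 + 0 + 0 = 1/6
  P(V=1) = 0 + 1/8 + 0 = 1/8
  P(V=2) = 0 + 0 + 17/24 = 17/24

H(U) = -[(1/6)·log₂(1/6) + (1/8)·log₂(1/8) + (17/24)·log₂(17/24)]
  = 0.4308 + 0.3750 + 0.3524
  = 1.1582 bits
H(V) = -[(1/6)·log₂(1/6) + (1/8)·log₂(1/8) + (17/24)·log₂(17/24)]
  = 0.4308 + 0.3750 + 0.3524
  = 1.1582 bits
H(U,V) = -[(1/6)·log₂(1/6) + (1/8)·log₂(1/8) + (17/24)·log₂(17/24)]
  = 0.4308 + 0.3750 + 0.3524
  = 1.1582 bits

I(U;V) = H(U) + H(V) - H(U,V)
  = 1.1582 + 1.1582 - 1.1582
  = 1.1582 bits

Yes. I(U;V) = 1.1582 bits, which is > 0.25 bits.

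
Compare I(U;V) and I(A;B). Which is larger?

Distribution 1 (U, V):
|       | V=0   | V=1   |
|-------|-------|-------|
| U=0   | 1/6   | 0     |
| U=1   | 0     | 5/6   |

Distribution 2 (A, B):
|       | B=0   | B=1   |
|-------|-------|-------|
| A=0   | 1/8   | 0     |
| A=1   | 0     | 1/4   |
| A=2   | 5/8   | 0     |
Distribution 1 (U, V):
Marginal P(U) (row sums):
  P(U=0) = 1/6 + 0 = 1/6
  P(U=1) = 0 + 5/6 = 5/6
Marginal P(V) (column sums):
  P(V=0) = 1/6 + 0 = 1/6
  P(V=1) = 0 + 5/6 = 5/6

H(U) = -[(1/6)·log₂(1/6) + (5/6)·log₂(5/6)]
  = 0.4308 + 0.2192
  = 0.6500 bits
H(V) = -[(1/6)·log₂(1/6) + (5/6)·log₂(5/6)]
  = 0.4308 + 0.2192
  = 0.6500 bits
H(U,V) = -[(1/6)·log₂(1/6) + (5/6)·log₂(5/6)]
  = 0.4308 + 0.2192
  = 0.6500 bits

I(U;V) = H(U) + H(V) - H(U,V)
  = 0.6500 + 0.6500 - 0.6500
  = 0.6500 bits

Distribution 2 (A, B):
Marginal P(A) (row sums):
  P(A=0) = 1/8 + 0 = 1/8
  P(A=1) = 0 + 1/4 = 1/4
  P(A=2) = 5/8 + 0 = 5/8
Marginal P(B) (column sums):
  P(B=0) = 1/8 + 0 + 5/8 = 3/4
  P(B=1) = 0 + 1/4 + 0 = 1/4

H(A) = -[(1/8)·log₂(1/8) + (1/4)·log₂(1/4) + (5/8)·log₂(5/8)]
  = 0.3750 + 0.5000 + 0.4238
  = 1.2988 bits
H(B) = -[(3/4)·log₂(3/4) + (1/4)·log₂(1/4)]
  = 0.3113 + 0.5000
  = 0.8113 bits
H(A,B) = -[(1/8)·log₂(1/8) + (1/4)·log₂(1/4) + (5/8)·log₂(5/8)]
  = 0.3750 + 0.5000 + 0.4238
  = 1.2988 bits

I(A;B) = H(A) + H(B) - H(A,B)
  = 1.2988 + 0.8113 - 1.2988
  = 0.8113 bits

I(A;B) = 0.8113 bits > I(U;V) = 0.6500 bits, so (A, B) has the higher mutual information (stronger dependence).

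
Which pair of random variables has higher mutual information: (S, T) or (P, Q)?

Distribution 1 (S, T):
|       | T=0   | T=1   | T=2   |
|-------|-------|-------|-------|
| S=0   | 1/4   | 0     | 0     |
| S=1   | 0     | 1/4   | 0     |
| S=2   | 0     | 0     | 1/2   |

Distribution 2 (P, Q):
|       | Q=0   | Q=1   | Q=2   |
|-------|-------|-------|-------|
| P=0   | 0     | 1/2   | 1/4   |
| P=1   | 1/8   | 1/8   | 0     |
Distribution 1 (S, T):
Marginal P(S) (row sums):
  P(S=0) = 1/4 + 0 + 0 = 1/4
  P(S=1) = 0 + 1/4 + 0 = 1/4
  P(S=2) = 0 + 0 + 1/2 = 1/2
Marginal P(T) (column sums):
  P(T=0) = 1/4 + 0 + 0 = 1/4
  P(T=1) = 0 + 1/4 + 0 = 1/4
  P(T=2) = 0 + 0 + 1/2 = 1/2

H(S) = -[(1/4)·log₂(1/4) + (1/4)·log₂(1/4) + (1/2)·log₂(1/2)]
  = 0.5000 + 0.5000 + 0.5000
  = 1.5000 bits
H(T) = -[(1/4)·log₂(1/4) + (1/4)·log₂(1/4) + (1/2)·log₂(1/2)]
  = 0.5000 + 0.5000 + 0.5000
  = 1.5000 bits
H(S,T) = -[(1/4)·log₂(1/4) + (1/4)·log₂(1/4) + (1/2)·log₂(1/2)]
  = 0.5000 + 0.5000 + 0.5000
  = 1.5000 bits

I(S;T) = H(S) + H(T) - H(S,T)
  = 1.5000 + 1.5000 - 1.5000
  = 1.5000 bits

Distribution 2 (P, Q):
Marginal P(P) (row sums):
  P(P=0) = 0 + 1/2 + 1/4 = 3/4
  P(P=1) = 1/8 + 1/8 + 0 = 1/4
Marginal P(Q) (column sums):
  P(Q=0) = 0 + 1/8 = 1/8
  P(Q=1) = 1/2 + 1/8 = 5/8
  P(Q=2) = 1/4 + 0 = 1/4

H(P) = -[(3/4)·log₂(3/4) + (1/4)·log₂(1/4)]
  = 0.3113 + 0.5000
  = 0.8113 bits
H(Q) = -[(1/8)·log₂(1/8) + (5/8)·log₂(5/8) + (1/4)·log₂(1/4)]
  = 0.3750 + 0.4238 + 0.5000
  = 1.2988 bits
H(P,Q) = -[(1/2)·log₂(1/2) + (1/4)·log₂(1/4) + (1/8)·log₂(1/8) + (1/8)·log₂(1/8)]
  = 0.5000 + 0.5000 + 0.3750 + 0.3750
  = 1.7500 bits

I(P;Q) = H(P) + H(Q) - H(P,Q)
  = 0.8113 + 1.2988 - 1.7500
  = 0.3601 bits

I(S;T) = 1.5000 bits > I(P;Q) = 0.3601 bits, so (S, T) has the higher mutual information (stronger dependence).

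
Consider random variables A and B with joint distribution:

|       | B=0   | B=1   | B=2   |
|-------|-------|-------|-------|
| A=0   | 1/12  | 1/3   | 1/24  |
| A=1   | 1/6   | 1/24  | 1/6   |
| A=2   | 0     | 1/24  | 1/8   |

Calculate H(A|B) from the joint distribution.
Marginal P(B) (column sums):
  P(B=0) = 1/12 + 1/6 + 0 = 1/4
  P(B=1) = 1/3 + 1/24 + 1/24 = 5/12
  P(B=2) = 1/24 + 1/6 + 1/8 = 1/3

H(A|B) = -Σ P(A,B)·log₂ P(A|B), where P(A|B) = P(A,B) / P(B)
  (cells with P(A,B) = 0 contribute 0)
  (A=0,B=0): P(A|B) = (1/12)/(1/4) = 1/3;  -(1/12)·log₂(1/3) = 0.1321
  (A=0,B=1): P(A|B) = (1/3)/(5/12) = 4/5;  -(1/3)·log₂(4/5) = 0.1073
  (A=0,B=2): P(A|B) = (1/24)/(1/3) = 1/8;  -(1/24)·log₂(1/8) = 0.1250
  (A=1,B=0): P(A|B) = (1/6)/(1/4) = 2/3;  -(1/6)·log₂(2/3) = 0.0975
  (A=1,B=1): P(A|B) = (1/24)/(5/12) = 1/10;  -(1/24)·log₂(1/10) = 0.1384
  (A=1,B=2): P(A|B) = (1/6)/(1/3) = 1/2;  -(1/6)·log₂(1/2) = 0.1667
  (A=2,B=1): P(A|B) = (1/24)/(5/12) = 1/10;  -(1/24)·log₂(1/10) = 0.1384
  (A=2,B=2): P(A|B) = (1/8)/(1/3) = 3/8;  -(1/8)·log₂(3/8) = 0.1769
H(A|B) = 0.1321 + 0.1073 + 0.1250 + 0.0975 + 0.1384 + 0.1667 + 0.1384 + 0.1769
  = 1.0823 bits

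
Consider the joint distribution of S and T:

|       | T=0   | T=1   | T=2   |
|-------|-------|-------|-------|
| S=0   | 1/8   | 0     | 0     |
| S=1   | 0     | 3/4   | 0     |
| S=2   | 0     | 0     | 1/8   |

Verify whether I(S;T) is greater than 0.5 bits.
Marginal P(S) (row sums):
  P(S=0) = 1/8 + 0 + 0 = 1/8
  P(S=1) = 0 + 3/4 + 0 = 3/4
  P(S=2) = 0 + 0 + 1/8 = 1/8
Marginal P(T) (column sums):
  P(T=0) = 1/8 + 0 + 0 = 1/8
  P(T=1) = 0 + 3/4 + 0 = 3/4
  P(T=2) = 0 + 0 + 1/8 = 1/8

H(S) = -[(1/8)·log₂(1/8) + (3/4)·log₂(3/4) + (1/8)·log₂(1/8)]
  = 0.3750 + 0.3113 + 0.3750
  = 1.0613 bits
H(T) = -[(1/8)·log₂(1/8) + (3/4)·log₂(3/4) + (1/8)·log₂(1/8)]
  = 0.3750 + 0.3113 + 0.3750
  = 1.0613 bits
H(S,T) = -[(1/8)·log₂(1/8) + (3/4)·log₂(3/4) + (1/8)·log₂(1/8)]
  = 0.3750 + 0.3113 + 0.3750
  = 1.0613 bits

I(S;T) = H(S) + H(T) - H(S,T)
  = 1.0613 + 1.0613 - 1.0613
  = 1.0613 bits

Yes. I(S;T) = 1.0613 bits, which is > 0.5 bits.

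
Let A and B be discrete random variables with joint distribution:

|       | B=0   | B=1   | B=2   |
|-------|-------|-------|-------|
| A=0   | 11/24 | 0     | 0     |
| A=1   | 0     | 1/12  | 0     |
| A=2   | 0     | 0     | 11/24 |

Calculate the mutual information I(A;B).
Marginal P(A) (row sums):
  P(A=0) = 11/24 + 0 + 0 = 11/24
  P(A=1) = 0 + 1/12 + 0 = 1/12
  P(A=2) = 0 + 0 + 11/24 = 11/24
Marginal P(B) (column sums):
  P(B=0) = 11/24 + 0 + 0 = 11/24
  P(B=1) = 0 + 1/12 + 0 = 1/12
  P(B=2) = 0 + 0 + 11/24 = 11/24

H(A) = -[(11/24)·log₂(11/24) + (1/12)·log₂(1/12) + (11/24)·log₂(11/24)]
  = 0.5159 + 0.2987 + 0.5159
  = 1.3305 bits
H(B) = -[(11/24)·log₂(11/24) + (1/12)·log₂(1/12) + (11/24)·log₂(11/24)]
  = 0.5159 + 0.2987 + 0.5159
  = 1.3305 bits
H(A,B) = -[(11/24)·log₂(11/24) + (1/12)·log₂(1/12) + (11/24)·log₂(11/24)]
  = 0.5159 + 0.2987 + 0.5159
  = 1.3305 bits

I(A;B) = H(A) + H(B) - H(A,B)
  = 1.3305 + 1.3305 - 1.3305
  = 1.3305 bits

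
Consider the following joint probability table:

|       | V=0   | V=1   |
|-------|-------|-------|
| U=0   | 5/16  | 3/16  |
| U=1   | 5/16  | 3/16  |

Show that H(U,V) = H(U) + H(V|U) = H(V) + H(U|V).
Marginal P(U) (row sums):
  P(U=0) = 5/16 + 3/16 = 1/2
  P(U=1) = 5/16 + 3/16 = 1/2
Marginal P(V) (column sums):
  P(V=0) = 5/16 + 5/16 = 5/8
  P(V=1) = 3/16 + 3/16 = 3/8

Decomposition 1: H(U) + H(V|U)
H(U) = -[(1/2)·log₂(1/2) + (1/2)·log₂(1/2)]
  = 0.5000 + 0.5000
  = 1.0000 bits
H(V|U) = -Σ P(U,V)·log₂ P(V|U), where P(V|U) = P(U,V) / P(U)
  (U=0,V=0): P(V|U) = (5/16)/(1/2) = 5/8;  -(5/16)·log₂(5/8) = 0.2119
  (U=0,V=1): P(V|U) = (3/16)/(1/2) = 3/8;  -(3/16)·log₂(3/8) = 0.2653
  (U=1,V=0): P(V|U) = (5/16)/(1/2) = 5/8;  -(5/16)·log₂(5/8) = 0.2119
  (U=1,V=1): P(V|U) = (3/16)/(1/2) = 3/8;  -(3/16)·log₂(3/8) = 0.2653
H(V|U) = 0.2119 + 0.2653 + 0.2119 + 0.2653
  = 0.9544 bits
H(U) + H(V|U) = 1.0000 + 0.9544 = 1.9544 bits

Decomposition 2: H(V) + H(U|V)
H(V) = -[(5/8)·log₂(5/8) + (3/8)·log₂(3/8)]
  = 0.4238 + 0.5306
  = 0.9544 bits
H(U|V) = -Σ P(U,V)·log₂ P(U|V), where P(U|V) = P(U,V) / P(V)
  (U=0,V=0): P(U|V) = (5/16)/(5/8) = 1/2;  -(5/16)·log₂(1/2) = 0.3125
  (U=0,V=1): P(U|V) = (3/16)/(3/8) = 1/2;  -(3/16)·log₂(1/2) = 0.1875
  (U=1,V=0): P(U|V) = (5/16)/(5/8) = 1/2;  -(5/16)·log₂(1/2) = 0.3125
  (U=1,V=1): P(U|V) = (3/16)/(3/8) = 1/2;  -(3/16)·log₂(1/2) = 0.1875
H(U|V) = 0.3125 + 0.1875 + 0.3125 + 0.1875
  = 1.0000 bits
H(V) + H(U|V) = 0.9544 + 1.0000 = 1.9544 bits

Direct computation of the joint entropy:
H(U,V) = -[(5/16)·log₂(5/16) + (3/16)·log₂(3/16) + (5/16)·log₂(5/16) + (3/16)·log₂(3/16)]
  = 0.5244 + 0.4528 + 0.5244 + 0.4528
  = 1.9544 bits

All three agree: H(U,V) = 1.9544 bits ✓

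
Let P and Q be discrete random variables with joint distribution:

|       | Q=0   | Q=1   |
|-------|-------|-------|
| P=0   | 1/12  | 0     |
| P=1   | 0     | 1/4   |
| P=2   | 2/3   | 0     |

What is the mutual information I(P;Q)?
Marginal P(P) (row sums):
  P(P=0) = 1/12 + 0 = 1/12
  P(P=1) = 0 + 1/4 = 1/4
  P(P=2) = 2/3 + 0 = 2/3
Marginal P(Q) (column sums):
  P(Q=0) = 1/12 + 0 + 2/3 = 3/4
  P(Q=1) = 0 + 1/4 + 0 = 1/4

H(P) = -[(1/12)·log₂(1/12) + (1/4)·log₂(1/4) + (2/3)·log₂(2/3)]
  = 0.2987 + 0.5000 + 0.3900
  = 1.1887 bits
H(Q) = -[(3/4)·log₂(3/4) + (1/4)·log₂(1/4)]
  = 0.3113 + 0.5000
  = 0.8113 bits
H(P,Q) = -[(1/12)·log₂(1/12) + (1/4)·log₂(1/4) + (2/3)·log₂(2/3)]
  = 0.2987 + 0.5000 + 0.3900
  = 1.1887 bits

I(P;Q) = H(P) + H(Q) - H(P,Q)
  = 1.1887 + 0.8113 - 1.1887
  = 0.8113 bits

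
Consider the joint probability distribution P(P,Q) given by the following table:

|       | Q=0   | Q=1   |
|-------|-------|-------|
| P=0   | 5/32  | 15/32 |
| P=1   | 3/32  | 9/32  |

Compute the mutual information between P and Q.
Marginal P(P) (row sums):
  P(P=0) = 5/32 + 15/32 = 5/8
  P(P=1) = 3/32 + 9/32 = 3/8
Marginal P(Q) (column sums):
  P(Q=0) = 5/32 + 3/32 = 1/4
  P(Q=1) = 15/32 + 9/32 = 3/4

H(P) = -[(5/8)·log₂(5/8) + (3/8)·log₂(3/8)]
  = 0.4238 + 0.5306
  = 0.9544 bits
H(Q) = -[(1/4)·log₂(1/4) + (3/4)·log₂(3/4)]
  = 0.5000 + 0.3113
  = 0.8113 bits
H(P,Q) = -[(5/32)·log₂(5/32) + (15/32)·log₂(15/32) + (3/32)·log₂(3/32) + (9/32)·log₂(9/32)]
  = 0.4184 + 0.5124 + 0.3202 + 0.5147
  = 1.7657 bits

I(P;Q) = H(P) + H(Q) - H(P,Q)
  = 0.9544 + 0.8113 - 1.7657
  = 0.0000 bits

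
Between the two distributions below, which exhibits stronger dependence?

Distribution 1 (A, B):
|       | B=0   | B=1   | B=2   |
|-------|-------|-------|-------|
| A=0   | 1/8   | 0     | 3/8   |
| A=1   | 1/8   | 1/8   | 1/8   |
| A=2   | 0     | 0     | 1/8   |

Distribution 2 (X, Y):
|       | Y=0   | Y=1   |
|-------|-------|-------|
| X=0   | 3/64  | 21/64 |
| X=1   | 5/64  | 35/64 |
Distribution 1 (A, B):
Marginal P(A) (row sums):
  P(A=0) = 1/8 + 0 + 3/8 = 1/2
  P(A=1) = 1/8 + 1/8 + 1/8 = 3/8
  P(A=2) = 0 + 0 + 1/8 = 1/8
Marginal P(B) (column sums):
  P(B=0) = 1/8 + 1/8 + 0 = 1/4
  P(B=1) = 0 + 1/8 + 0 = 1/8
  P(B=2) = 3/8 + 1/8 + 1/8 = 5/8

H(A) = -[(1/2)·log₂(1/2) + (3/8)·log₂(3/8) + (1/8)·log₂(1/8)]
  = 0.5000 + 0.5306 + 0.3750
  = 1.4056 bits
H(B) = -[(1/4)·log₂(1/4) + (1/8)·log₂(1/8) + (5/8)·log₂(5/8)]
  = 0.5000 + 0.3750 + 0.4238
  = 1.2988 bits
H(A,B) = -[(1/8)·log₂(1/8) + (3/8)·log₂(3/8) + (1/8)·log₂(1/8) + (1/8)·log₂(1/8) + (1/8)·log₂(1/8) + (1/8)·log₂(1/8)]
  = 0.3750 + 0.5306 + 0.3750 + 0.3750 + 0.3750 + 0.3750
  = 2.4056 bits

I(A;B) = H(A) + H(B) - H(A,B)
  = 1.4056 + 1.2988 - 2.4056
  = 0.2988 bits

Distribution 2 (X, Y):
Marginal P(X) (row sums):
  P(X=0) = 3/64 + 21/64 = 3/8
  P(X=1) = 5/64 + 35/64 = 5/8
Marginal P(Y) (column sums):
  P(Y=0) = 3/64 + 5/64 = 1/8
  P(Y=1) = 21/64 + 35/64 = 7/8

H(X) = -[(3/8)·log₂(3/8) + (5/8)·log₂(5/8)]
  = 0.5306 + 0.4238
  = 0.9544 bits
H(Y) = -[(1/8)·log₂(1/8) + (7/8)·log₂(7/8)]
  = 0.3750 + 0.1686
  = 0.5436 bits
H(X,Y) = -[(3/64)·log₂(3/64) + (21/64)·log₂(21/64) + (5/64)·log₂(5/64) + (35/64)·log₂(35/64)]
  = 0.2070 + 0.5275 + 0.2873 + 0.4762
  = 1.4980 bits

I(X;Y) = H(X) + H(Y) - H(X,Y)
  = 0.9544 + 0.5436 - 1.4980
  = 0.0000 bits

I(A;B) = 0.2988 bits > I(X;Y) = 0.0000 bits, so (A, B) has the higher mutual information (stronger dependence).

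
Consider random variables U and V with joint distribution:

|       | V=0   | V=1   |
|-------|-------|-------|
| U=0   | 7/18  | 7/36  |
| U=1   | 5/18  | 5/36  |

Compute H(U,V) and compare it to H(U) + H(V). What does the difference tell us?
Marginal P(U) (row sums):
  P(U=0) = 7/18 + 7/36 = 7/12
  P(U=1) = 5/18 + 5/36 = 5/12
Marginal P(V) (column sums):
  P(V=0) = 7/18 + 5/18 = 2/3
  P(V=1) = 7/36 + 5/36 = 1/3

H(U,V) = -[(7/18)·log₂(7/18) + (7/36)·log₂(7/36) + (5/18)·log₂(5/18) + (5/36)·log₂(5/36)]
  = 0.5299 + 0.4594 + 0.5133 + 0.3956
  = 1.8982 bits
H(U) = -[(7/12)·log₂(7/12) + (5/12)·log₂(5/12)]
  = 0.4536 + 0.5263
  = 0.9799 bits
H(V) = -[(2/3)·log₂(2/3) + (1/3)·log₂(1/3)]
  = 0.3900 + 0.5283
  = 0.9183 bits

H(U) + H(V) = 0.9799 + 0.9183 = 1.8982 bits
Difference: H(U) + H(V) - H(U,V) = 1.8982 - 1.8982 = 0.0000 bits = I(U;V)

The difference is the mutual information; it is 0 here, so U and V are independent (the joint entropy equals the sum of the marginal entropies).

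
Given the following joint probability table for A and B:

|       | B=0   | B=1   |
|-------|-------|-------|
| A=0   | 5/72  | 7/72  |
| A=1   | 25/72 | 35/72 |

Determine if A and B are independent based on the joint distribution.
Marginal P(A) (row sums):
  P(A=0) = 5/72 + 7/72 = 1/6
  P(A=1) = 25/72 + 35/72 = 5/6
Marginal P(B) (column sums):
  P(B=0) = 5/72 + 25/72 = 5/12
  P(B=1) = 7/72 + 35/72 = 7/12

A and B are independent iff P(A=i,B=j) = P(A=i)·P(B=j) for every cell.
  P(A=0)·P(B=0) = 1/6 × 5/12 = 5/72 = P(A=0,B=0) ✓
  P(A=0)·P(B=1) = 1/6 × 7/12 = 7/72 = P(A=0,B=1) ✓
  P(A=1)·P(B=0) = 5/6 × 5/12 = 25/72 = P(A=1,B=0) ✓
  P(A=1)·P(B=1) = 5/6 × 7/12 = 35/72 = P(A=1,B=1) ✓

Yes, A and B are independent: every cell factors, so I(A;B) = 0 bits.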